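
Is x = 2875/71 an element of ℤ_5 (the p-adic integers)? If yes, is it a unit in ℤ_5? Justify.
x ∈ ℤ_5 but not a unit; v_5(x) = 3 > 0

ℤ_5 = {x ∈ ℚ_5 : v_5(x) ≥ 0} and ℤ_5^× = {x ∈ ℤ_5 : v_5(x) = 0}. Here v_5(2875/71) = v_5(num) − v_5(den) = 3; compare against these criteria.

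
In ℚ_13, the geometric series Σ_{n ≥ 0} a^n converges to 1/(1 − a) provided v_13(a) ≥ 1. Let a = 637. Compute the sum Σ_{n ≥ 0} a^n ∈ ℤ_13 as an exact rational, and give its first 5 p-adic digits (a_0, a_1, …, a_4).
Σ a^n = 1/(1 − a) = -1/636;  first 5 digits = (1, 10, 12, 1, 6)

v_13(a) = 1 ≥ 1, so the series converges in ℤ_13 to 1/(1 − a) = 1/(1 − 637) = -1/636. Expand this rational in ℤ_13: compute digits iteratively via d_i = x_i mod 13, x_{i+1} = (x_i − d_i)/13. The first 5 digits are (1, 10, 12, 1, 6).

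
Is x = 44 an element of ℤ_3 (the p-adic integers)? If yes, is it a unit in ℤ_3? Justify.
x ∈ ℤ_3^× (unit); v_3(x) = 0

ℤ_3 = {x ∈ ℚ_3 : v_3(x) ≥ 0} and ℤ_3^× = {x ∈ ℤ_3 : v_3(x) = 0}. Here v_3(44) = v_3(num) − v_3(den) = 0; compare against these criteria.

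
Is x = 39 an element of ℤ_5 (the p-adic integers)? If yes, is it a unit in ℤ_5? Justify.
x ∈ ℤ_5^× (unit); v_5(x) = 0

ℤ_5 = {x ∈ ℚ_5 : v_5(x) ≥ 0} and ℤ_5^× = {x ∈ ℤ_5 : v_5(x) = 0}. Here v_5(39) = v_5(num) − v_5(den) = 0; compare against these criteria.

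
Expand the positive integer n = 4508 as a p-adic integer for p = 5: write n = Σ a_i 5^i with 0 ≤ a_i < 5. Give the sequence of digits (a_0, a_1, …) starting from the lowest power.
(a_0, a_1, …) = (3, 1, 0, 1, 2, 1)

Repeated division by 5 gives the digits low-to-high: 4508 = 3 + 1·5^1 + 1·5^3 + 2·5^4 + 1·5^5. Digit sequence: (3, 1, 0, 1, 2, 1).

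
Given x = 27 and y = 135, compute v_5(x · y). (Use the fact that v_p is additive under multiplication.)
v_5(3645) = 1

v_p(x) = 0 (factor: 27 = 5^0 · 27); v_p(y) = 1 (factor: 135 = 5^1 · 27). Additivity: v_p(xy) = v_p(x) + v_p(y) = 0 + 1 = 1. (Direct check: xy = 3645 = 5^1 · (729).)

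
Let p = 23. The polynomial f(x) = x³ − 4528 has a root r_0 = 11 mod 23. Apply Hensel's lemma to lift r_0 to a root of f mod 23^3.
r_2 = 10269 (mod 12167)

Hensel: r_{i+1} = r_i − f(r_i)/f′(r_i) mod 23^{i+2}, where f′(x) = 3x². Iterate:
  r_0 = 11 (mod 23)
  r_1 = 218 (mod 529)
  r_2 = 10269 (mod 12167)
Final: r = 10269 with f(r) ≡ 0 mod 23^3.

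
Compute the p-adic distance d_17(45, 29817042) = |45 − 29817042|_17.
d_17(45, 29817042) = 1/1419857

Step 1 — x − y = 45 − 29817042 = -29816997. Step 2 — v_17(-29816997) = 5 (factor: -29816997 = −(17^5 · 21); the sign does not affect v_p). Step 3 — |x − y|_17 = 17^{-5} = 1/1419857.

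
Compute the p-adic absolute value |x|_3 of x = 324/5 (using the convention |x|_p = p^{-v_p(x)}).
|324/5|_3 = 1/81

Step 1 — compute v_3(x) by factoring powers of 3 out of the numerator and denominator: v_3(324/5) = 4. Step 2 — apply |x|_p = p^{-v_p(x)} = 3^{-4} = 1/81.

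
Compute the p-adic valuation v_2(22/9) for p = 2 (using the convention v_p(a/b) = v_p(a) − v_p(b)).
v_2(22/9) = 1

Factor powers of 2 from the numerator and denominator of the reduced fraction: 22 = 2^1 · 11 and 9 = 2^0 · 9. Apply v_p(a/b) = v_p(a) − v_p(b): v_2(22/9) = 1 − 0 = 1.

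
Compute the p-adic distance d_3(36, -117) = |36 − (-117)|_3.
d_3(36, -117) = 1/9

Step 1 — x − y = 36 − (-117) = 153. Step 2 — v_3(153) = 2 (factor: 153 = (3^2 · 17); the sign does not affect v_p). Step 3 — |x − y|_3 = 3^{-2} = 1/9.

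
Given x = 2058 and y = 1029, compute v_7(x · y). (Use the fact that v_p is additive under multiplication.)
v_7(2117682) = 6

v_p(x) = 3 (factor: 2058 = 7^3 · 6); v_p(y) = 3 (factor: 1029 = 7^3 · 3). Additivity: v_p(xy) = v_p(x) + v_p(y) = 3 + 3 = 6. (Direct check: xy = 2117682 = 7^6 · (18).)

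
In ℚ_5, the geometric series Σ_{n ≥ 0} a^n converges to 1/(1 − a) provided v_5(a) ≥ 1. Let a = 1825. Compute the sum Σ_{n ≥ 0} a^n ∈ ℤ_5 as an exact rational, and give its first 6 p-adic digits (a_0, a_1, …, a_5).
Σ a^n = 1/(1 − a) = -1/1824;  first 6 digits = (1, 0, 3, 4, 1, 1)

v_5(a) = 2 ≥ 1, so the series converges in ℤ_5 to 1/(1 − a) = 1/(1 − 1825) = -1/1824. Expand this rational in ℤ_5: compute digits iteratively via d_i = x_i mod 5, x_{i+1} = (x_i − d_i)/5. The first 6 digits are (1, 0, 3, 4, 1, 1).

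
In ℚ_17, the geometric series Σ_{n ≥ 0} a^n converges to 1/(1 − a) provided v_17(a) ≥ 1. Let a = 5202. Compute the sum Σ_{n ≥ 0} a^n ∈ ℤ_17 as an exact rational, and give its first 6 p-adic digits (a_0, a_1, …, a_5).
Σ a^n = 1/(1 − a) = -1/5201;  first 6 digits = (1, 0, 1, 1, 1, 2)

v_17(a) = 2 ≥ 1, so the series converges in ℤ_17 to 1/(1 − a) = 1/(1 − 5202) = -1/5201. Expand this rational in ℤ_17: compute digits iteratively via d_i = x_i mod 17, x_{i+1} = (x_i − d_i)/17. The first 6 digits are (1, 0, 1, 1, 1, 2).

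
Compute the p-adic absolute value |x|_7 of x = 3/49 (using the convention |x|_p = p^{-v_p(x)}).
|3/49|_7 = 49

Step 1 — compute v_7(x) by factoring powers of 7 out of the numerator and denominator: v_7(3/49) = -2. Step 2 — apply |x|_p = p^{-v_p(x)} = 7^{2} = 49.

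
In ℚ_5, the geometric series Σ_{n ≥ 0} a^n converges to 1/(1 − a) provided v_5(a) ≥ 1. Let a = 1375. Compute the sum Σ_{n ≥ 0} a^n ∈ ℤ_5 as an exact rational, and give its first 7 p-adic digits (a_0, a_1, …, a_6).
Σ a^n = 1/(1 − a) = -1/1374;  first 7 digits = (1, 0, 0, 1, 2, 0, 1)

v_5(a) = 3 ≥ 1, so the series converges in ℤ_5 to 1/(1 − a) = 1/(1 − 1375) = -1/1374. Expand this rational in ℤ_5: compute digits iteratively via d_i = x_i mod 5, x_{i+1} = (x_i − d_i)/5. The first 7 digits are (1, 0, 0, 1, 2, 0, 1).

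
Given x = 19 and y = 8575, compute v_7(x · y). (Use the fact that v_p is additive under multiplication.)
v_7(162925) = 3

v_p(x) = 0 (factor: 19 = 7^0 · 19); v_p(y) = 3 (factor: 8575 = 7^3 · 25). Additivity: v_p(xy) = v_p(x) + v_p(y) = 0 + 3 = 3. (Direct check: xy = 162925 = 7^3 · (475).)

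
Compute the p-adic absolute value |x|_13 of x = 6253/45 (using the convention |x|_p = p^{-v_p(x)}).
|6253/45|_13 = 1/169

Step 1 — compute v_13(x) by factoring powers of 13 out of the numerator and denominator: v_13(6253/45) = 2. Step 2 — apply |x|_p = p^{-v_p(x)} = 13^{-2} = 1/169.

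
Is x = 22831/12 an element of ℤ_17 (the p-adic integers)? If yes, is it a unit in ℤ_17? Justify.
x ∈ ℤ_17 but not a unit; v_17(x) = 2 > 0

ℤ_17 = {x ∈ ℚ_17 : v_17(x) ≥ 0} and ℤ_17^× = {x ∈ ℤ_17 : v_17(x) = 0}. Here v_17(22831/12) = v_17(num) − v_17(den) = 2; compare against these criteria.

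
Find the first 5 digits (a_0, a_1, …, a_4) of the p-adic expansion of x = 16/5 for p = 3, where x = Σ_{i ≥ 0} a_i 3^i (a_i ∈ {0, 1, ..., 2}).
(a_0, …, a_4) = (2, 1, 1, 2, 1)

v_3(16/5) = 0 (numerator and denominator both coprime to 3), so x ∈ ℤ_3^×. Compute digits iteratively via a_i = x_i mod 3, x_{i+1} = (x_i − a_i)/3, with x_0 = x:
  x_0 = 16/5;  a_0 = 2;  x_1 = (x_0 − 2)/3 = 2/5
  x_1 = 2/5;  a_1 = 1;  x_2 = (x_1 − 1)/3 = -1/5
  x_2 = -1/5;  a_2 = 1;  x_3 = (x_2 − 1)/3 = -2/5
  x_3 = -2/5;  a_3 = 2;  x_4 = (x_3 − 2)/3 = -4/5
  x_4 = -4/5;  a_4 = 1;  x_5 = (x_4 − 1)/3 = -3/5
Digits: (2, 1, 1, 2, 1).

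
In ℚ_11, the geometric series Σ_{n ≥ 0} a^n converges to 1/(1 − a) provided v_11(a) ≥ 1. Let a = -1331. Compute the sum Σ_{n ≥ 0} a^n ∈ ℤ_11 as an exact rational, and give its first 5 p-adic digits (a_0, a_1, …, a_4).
Σ a^n = 1/(1 − a) = 1/1332;  first 5 digits = (1, 0, 0, 10, 10)

v_11(a) = 3 ≥ 1, so the series converges in ℤ_11 to 1/(1 − a) = 1/(1 − (-1331)) = 1/1332. Expand this rational in ℤ_11: compute digits iteratively via d_i = x_i mod 11, x_{i+1} = (x_i − d_i)/11. The first 5 digits are (1, 0, 0, 10, 10).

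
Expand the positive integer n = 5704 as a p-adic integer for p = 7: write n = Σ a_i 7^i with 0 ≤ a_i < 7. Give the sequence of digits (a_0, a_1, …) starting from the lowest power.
(a_0, a_1, …) = (6, 2, 4, 2, 2)

Repeated division by 7 gives the digits low-to-high: 5704 = 6 + 2·7^1 + 4·7^2 + 2·7^3 + 2·7^4. Digit sequence: (6, 2, 4, 2, 2).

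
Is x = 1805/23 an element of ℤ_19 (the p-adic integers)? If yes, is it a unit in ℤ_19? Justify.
x ∈ ℤ_19 but not a unit; v_19(x) = 2 > 0

ℤ_19 = {x ∈ ℚ_19 : v_19(x) ≥ 0} and ℤ_19^× = {x ∈ ℤ_19 : v_19(x) = 0}. Here v_19(1805/23) = v_19(num) − v_19(den) = 2; compare against these criteria.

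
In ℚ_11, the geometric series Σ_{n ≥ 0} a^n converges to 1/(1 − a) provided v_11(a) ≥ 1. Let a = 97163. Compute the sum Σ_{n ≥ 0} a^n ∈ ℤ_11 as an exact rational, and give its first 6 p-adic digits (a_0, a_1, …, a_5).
Σ a^n = 1/(1 − a) = -1/97162;  first 6 digits = (1, 0, 0, 7, 6, 0)

v_11(a) = 3 ≥ 1, so the series converges in ℤ_11 to 1/(1 − a) = 1/(1 − 97163) = -1/97162. Expand this rational in ℤ_11: compute digits iteratively via d_i = x_i mod 11, x_{i+1} = (x_i − d_i)/11. The first 6 digits are (1, 0, 0, 7, 6, 0).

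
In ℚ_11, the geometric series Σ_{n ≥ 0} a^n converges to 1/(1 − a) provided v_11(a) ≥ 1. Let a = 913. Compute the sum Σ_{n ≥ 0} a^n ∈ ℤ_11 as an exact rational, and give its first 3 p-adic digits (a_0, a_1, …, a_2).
Σ a^n = 1/(1 − a) = -1/912;  first 3 digits = (1, 6, 10)

v_11(a) = 1 ≥ 1, so the series converges in ℤ_11 to 1/(1 − a) = 1/(1 − 913) = -1/912. Expand this rational in ℤ_11: compute digits iteratively via d_i = x_i mod 11, x_{i+1} = (x_i − d_i)/11. The first 3 digits are (1, 6, 10).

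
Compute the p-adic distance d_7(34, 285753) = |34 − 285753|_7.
d_7(34, 285753) = 1/16807

Step 1 — x − y = 34 − 285753 = -285719. Step 2 — v_7(-285719) = 5 (factor: -285719 = −(7^5 · 17); the sign does not affect v_p). Step 3 — |x − y|_7 = 7^{-5} = 1/16807.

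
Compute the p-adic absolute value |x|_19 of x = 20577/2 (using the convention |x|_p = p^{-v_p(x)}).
|20577/2|_19 = 1/6859

Step 1 — compute v_19(x) by factoring powers of 19 out of the numerator and denominator: v_19(20577/2) = 3. Step 2 — apply |x|_p = p^{-v_p(x)} = 19^{-3} = 1/6859.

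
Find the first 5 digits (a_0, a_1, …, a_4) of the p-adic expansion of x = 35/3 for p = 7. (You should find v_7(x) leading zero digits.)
(a_0, …, a_4) = (0, 4, 2, 2, 2)

v_7(35/3) = 1, so a_0 = ... = a_0 = 0. Factor out: x = 7^1 · u with u = 5/3 a unit in ℤ_7. Expand u iteratively via a_{v+i} = u_i mod 7, u_{i+1} = (u_i − a_{v+i})/7:
  u_0 = 5/3;  a_1 = 4;  u_1 = (u_0 − 4)/7 = -1/3
  u_1 = -1/3;  a_2 = 2;  u_2 = (u_1 − 2)/7 = -1/3
  u_2 = -1/3;  a_3 = 2;  u_3 = (u_2 − 2)/7 = -1/3
  u_3 = -1/3;  a_4 = 2;  u_4 = (u_3 − 2)/7 = -1/3
Digits: (0, 4, 2, 2, 2).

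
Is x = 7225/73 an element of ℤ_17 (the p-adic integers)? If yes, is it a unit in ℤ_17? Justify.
x ∈ ℤ_17 but not a unit; v_17(x) = 2 > 0

ℤ_17 = {x ∈ ℚ_17 : v_17(x) ≥ 0} and ℤ_17^× = {x ∈ ℤ_17 : v_17(x) = 0}. Here v_17(7225/73) = v_17(num) − v_17(den) = 2; compare against these criteria.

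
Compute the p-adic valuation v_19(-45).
v_19(-45) = 0

v_19(n) is the largest exponent k such that 19^k divides n. Factor out: -45 = -19^0 · 45. (Sign doesn't affect v_p.) So v_19(-45) = 0.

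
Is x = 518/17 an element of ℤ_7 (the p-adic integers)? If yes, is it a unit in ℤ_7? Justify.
x ∈ ℤ_7 but not a unit; v_7(x) = 1 > 0

ℤ_7 = {x ∈ ℚ_7 : v_7(x) ≥ 0} and ℤ_7^× = {x ∈ ℤ_7 : v_7(x) = 0}. Here v_7(518/17) = v_7(num) − v_7(den) = 1; compare against these criteria.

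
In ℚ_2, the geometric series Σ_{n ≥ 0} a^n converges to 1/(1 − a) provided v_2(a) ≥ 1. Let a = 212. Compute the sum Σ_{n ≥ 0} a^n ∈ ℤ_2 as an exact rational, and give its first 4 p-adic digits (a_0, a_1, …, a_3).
Σ a^n = 1/(1 − a) = -1/211;  first 4 digits = (1, 0, 1, 0)

v_2(a) = 2 ≥ 1, so the series converges in ℤ_2 to 1/(1 − a) = 1/(1 − 212) = -1/211. Expand this rational in ℤ_2: compute digits iteratively via d_i = x_i mod 2, x_{i+1} = (x_i − d_i)/2. The first 4 digits are (1, 0, 1, 0).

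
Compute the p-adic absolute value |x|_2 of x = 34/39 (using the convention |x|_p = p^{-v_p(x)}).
|34/39|_2 = 1/2

Step 1 — compute v_2(x) by factoring powers of 2 out of the numerator and denominator: v_2(34/39) = 1. Step 2 — apply |x|_p = p^{-v_p(x)} = 2^{-1} = 1/2.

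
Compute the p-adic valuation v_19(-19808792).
v_19(-19808792) = 5

v_19(n) is the largest exponent k such that 19^k divides n. Factor out: -19808792 = -19^5 · 8. (Sign doesn't affect v_p.) So v_19(-19808792) = 5.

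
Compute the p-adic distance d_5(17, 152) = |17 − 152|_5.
d_5(17, 152) = 1/5

Step 1 — x − y = 17 − 152 = -135. Step 2 — v_5(-135) = 1 (factor: -135 = −(5^1 · 27); the sign does not affect v_p). Step 3 — |x − y|_5 = 5^{-1} = 1/5.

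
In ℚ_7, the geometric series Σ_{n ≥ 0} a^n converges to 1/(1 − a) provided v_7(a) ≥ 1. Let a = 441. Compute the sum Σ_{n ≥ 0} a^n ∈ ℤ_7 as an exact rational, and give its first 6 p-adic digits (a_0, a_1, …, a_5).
Σ a^n = 1/(1 − a) = -1/440;  first 6 digits = (1, 0, 2, 1, 4, 4)

v_7(a) = 2 ≥ 1, so the series converges in ℤ_7 to 1/(1 − a) = 1/(1 − 441) = -1/440. Expand this rational in ℤ_7: compute digits iteratively via d_i = x_i mod 7, x_{i+1} = (x_i − d_i)/7. The first 6 digits are (1, 0, 2, 1, 4, 4).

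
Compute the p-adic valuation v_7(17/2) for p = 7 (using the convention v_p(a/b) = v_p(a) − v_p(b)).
v_7(17/2) = 0

Factor powers of 7 from the numerator and denominator of the reduced fraction: 17 = 7^0 · 17 and 2 = 7^0 · 2. Apply v_p(a/b) = v_p(a) − v_p(b): v_7(17/2) = 0 − 0 = 0.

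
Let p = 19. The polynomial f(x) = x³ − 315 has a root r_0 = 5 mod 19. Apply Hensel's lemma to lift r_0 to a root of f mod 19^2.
r_1 = 176 (mod 361)

Hensel: r_{i+1} = r_i − f(r_i)/f′(r_i) mod 19^{i+2}, where f′(x) = 3x². Iterate:
  r_0 = 5 (mod 19)
  r_1 = 176 (mod 361)
Final: r = 176 with f(r) ≡ 0 mod 19^2.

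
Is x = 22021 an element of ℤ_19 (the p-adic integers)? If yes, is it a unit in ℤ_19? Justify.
x ∈ ℤ_19 but not a unit; v_19(x) = 2 > 0

ℤ_19 = {x ∈ ℚ_19 : v_19(x) ≥ 0} and ℤ_19^× = {x ∈ ℤ_19 : v_19(x) = 0}. Here v_19(22021) = v_19(num) − v_19(den) = 2; compare against these criteria.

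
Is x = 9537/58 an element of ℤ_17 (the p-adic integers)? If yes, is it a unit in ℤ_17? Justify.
x ∈ ℤ_17 but not a unit; v_17(x) = 2 > 0

ℤ_17 = {x ∈ ℚ_17 : v_17(x) ≥ 0} and ℤ_17^× = {x ∈ ℤ_17 : v_17(x) = 0}. Here v_17(9537/58) = v_17(num) − v_17(den) = 2; compare against these criteria.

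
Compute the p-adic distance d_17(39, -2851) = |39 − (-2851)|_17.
d_17(39, -2851) = 1/289

Step 1 — x − y = 39 − (-2851) = 2890. Step 2 — v_17(2890) = 2 (factor: 2890 = (17^2 · 10); the sign does not affect v_p). Step 3 — |x − y|_17 = 17^{-2} = 1/289.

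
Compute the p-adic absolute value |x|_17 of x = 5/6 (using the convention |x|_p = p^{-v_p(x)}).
|5/6|_17 = 1

Step 1 — compute v_17(x) by factoring powers of 17 out of the numerator and denominator: v_17(5/6) = 0. Step 2 — apply |x|_p = p^{-v_p(x)} = 17^{0} = 1.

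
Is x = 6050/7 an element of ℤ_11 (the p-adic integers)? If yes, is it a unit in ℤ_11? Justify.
x ∈ ℤ_11 but not a unit; v_11(x) = 2 > 0

ℤ_11 = {x ∈ ℚ_11 : v_11(x) ≥ 0} and ℤ_11^× = {x ∈ ℤ_11 : v_11(x) = 0}. Here v_11(6050/7) = v_11(num) − v_11(den) = 2; compare against these criteria.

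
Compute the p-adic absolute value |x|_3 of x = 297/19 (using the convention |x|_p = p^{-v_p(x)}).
|297/19|_3 = 1/27

Step 1 — compute v_3(x) by factoring powers of 3 out of the numerator and denominator: v_3(297/19) = 3. Step 2 — apply |x|_p = p^{-v_p(x)} = 3^{-3} = 1/27.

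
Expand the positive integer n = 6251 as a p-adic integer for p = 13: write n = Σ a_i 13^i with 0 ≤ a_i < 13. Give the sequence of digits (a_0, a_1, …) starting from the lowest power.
(a_0, a_1, …) = (11, 12, 10, 2)

Repeated division by 13 gives the digits low-to-high: 6251 = 11 + 12·13^1 + 10·13^2 + 2·13^3. Digit sequence: (11, 12, 10, 2).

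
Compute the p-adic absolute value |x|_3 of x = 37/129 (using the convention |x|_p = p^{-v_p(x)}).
|37/129|_3 = 3

Step 1 — compute v_3(x) by factoring powers of 3 out of the numerator and denominator: v_3(37/129) = -1. Step 2 — apply |x|_p = p^{-v_p(x)} = 3^{1} = 3.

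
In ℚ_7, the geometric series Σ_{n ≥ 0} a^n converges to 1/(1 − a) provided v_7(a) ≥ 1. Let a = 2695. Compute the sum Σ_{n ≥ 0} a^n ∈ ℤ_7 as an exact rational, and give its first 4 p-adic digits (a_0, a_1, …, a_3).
Σ a^n = 1/(1 − a) = -1/2694;  first 4 digits = (1, 0, 6, 0)

v_7(a) = 2 ≥ 1, so the series converges in ℤ_7 to 1/(1 − a) = 1/(1 − 2695) = -1/2694. Expand this rational in ℤ_7: compute digits iteratively via d_i = x_i mod 7, x_{i+1} = (x_i − d_i)/7. The first 4 digits are (1, 0, 6, 0).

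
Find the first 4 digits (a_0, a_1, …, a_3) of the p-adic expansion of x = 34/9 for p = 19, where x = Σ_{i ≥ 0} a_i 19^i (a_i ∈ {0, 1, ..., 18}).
(a_0, …, a_3) = (8, 4, 4, 4)

v_19(34/9) = 0 (numerator and denominator both coprime to 19), so x ∈ ℤ_19^×. Compute digits iteratively via a_i = x_i mod 19, x_{i+1} = (x_i − a_i)/19, with x_0 = x:
  x_0 = 34/9;  a_0 = 8;  x_1 = (x_0 − 8)/19 = -2/9
  x_1 = -2/9;  a_1 = 4;  x_2 = (x_1 − 4)/19 = -2/9
  x_2 = -2/9;  a_2 = 4;  x_3 = (x_2 − 4)/19 = -2/9
  x_3 = -2/9;  a_3 = 4;  x_4 = (x_3 − 4)/19 = -2/9
Digits: (8, 4, 4, 4).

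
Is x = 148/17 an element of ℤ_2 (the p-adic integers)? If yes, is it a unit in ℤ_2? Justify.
x ∈ ℤ_2 but not a unit; v_2(x) = 2 > 0

ℤ_2 = {x ∈ ℚ_2 : v_2(x) ≥ 0} and ℤ_2^× = {x ∈ ℤ_2 : v_2(x) = 0}. Here v_2(148/17) = v_2(num) − v_2(den) = 2; compare against these criteria.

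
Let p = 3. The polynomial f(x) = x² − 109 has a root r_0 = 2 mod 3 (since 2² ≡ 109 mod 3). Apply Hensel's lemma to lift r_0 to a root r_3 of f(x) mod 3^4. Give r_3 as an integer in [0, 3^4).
r_3 = 26 (mod 81)

Hensel's recurrence: r_{i+1} = r_i − f(r_i)·(f′(r_i))^{-1} mod 3^{i+2}, with f′(x) = 2x. Iterate:
  r_0 = 2 (mod 3)
  r_1 = 8 (mod 9)
  r_2 = 26 (mod 27)
  r_3 = 26 (mod 81)
Final: r_3 = 26, and one checks f(r_3) ≡ 0 mod 3^4.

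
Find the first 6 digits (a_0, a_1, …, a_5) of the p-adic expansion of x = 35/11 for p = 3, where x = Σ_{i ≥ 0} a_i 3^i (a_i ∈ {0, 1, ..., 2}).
(a_0, …, a_5) = (1, 1, 1, 1, 2, 0)

v_3(35/11) = 0 (numerator and denominator both coprime to 3), so x ∈ ℤ_3^×. Compute digits iteratively via a_i = x_i mod 3, x_{i+1} = (x_i − a_i)/3, with x_0 = x:
  x_0 = 35/11;  a_0 = 1;  x_1 = (x_0 − 1)/3 = 8/11
  x_1 = 8/11;  a_1 = 1;  x_2 = (x_1 − 1)/3 = -1/11
  x_2 = -1/11;  a_2 = 1;  x_3 = (x_2 − 1)/3 = -4/11
  x_3 = -4/11;  a_3 = 1;  x_4 = (x_3 − 1)/3 = -5/11
  x_4 = -5/11;  a_4 = 2;  x_5 = (x_4 − 2)/3 = -9/11
  x_5 = -9/11;  a_5 = 0;  x_6 = (x_5 − 0)/3 = -3/11
Digits: (1, 1, 1, 1, 2, 0).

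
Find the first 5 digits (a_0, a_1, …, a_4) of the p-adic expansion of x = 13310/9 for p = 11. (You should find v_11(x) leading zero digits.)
(a_0, …, a_4) = (0, 0, 0, 6, 2)

v_11(13310/9) = 3, so a_0 = ... = a_2 = 0. Factor out: x = 11^3 · u with u = 10/9 a unit in ℤ_11. Expand u iteratively via a_{v+i} = u_i mod 11, u_{i+1} = (u_i − a_{v+i})/11:
  u_0 = 10/9;  a_3 = 6;  u_1 = (u_0 − 6)/11 = -4/9
  u_1 = -4/9;  a_4 = 2;  u_2 = (u_1 − 2)/11 = -2/9
Digits: (0, 0, 0, 6, 2).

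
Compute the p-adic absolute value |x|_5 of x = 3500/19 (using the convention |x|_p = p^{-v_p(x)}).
|3500/19|_5 = 1/125

Step 1 — compute v_5(x) by factoring powers of 5 out of the numerator and denominator: v_5(3500/19) = 3. Step 2 — apply |x|_p = p^{-v_p(x)} = 5^{-3} = 1/125.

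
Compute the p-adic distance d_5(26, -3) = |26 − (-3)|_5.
d_5(26, -3) = 1

Step 1 — x − y = 26 − (-3) = 29. Step 2 — v_5(29) = 0 (factor: 29 = (5^0 · 29); the sign does not affect v_p). Step 3 — |x − y|_5 = 5^{0} = 1.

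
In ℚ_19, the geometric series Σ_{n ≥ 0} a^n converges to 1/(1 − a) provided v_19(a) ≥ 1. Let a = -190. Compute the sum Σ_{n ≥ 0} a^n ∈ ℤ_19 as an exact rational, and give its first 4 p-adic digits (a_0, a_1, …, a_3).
Σ a^n = 1/(1 − a) = 1/191;  first 4 digits = (1, 9, 4, 12)

v_19(a) = 1 ≥ 1, so the series converges in ℤ_19 to 1/(1 − a) = 1/(1 − (-190)) = 1/191. Expand this rational in ℤ_19: compute digits iteratively via d_i = x_i mod 19, x_{i+1} = (x_i − d_i)/19. The first 4 digits are (1, 9, 4, 12).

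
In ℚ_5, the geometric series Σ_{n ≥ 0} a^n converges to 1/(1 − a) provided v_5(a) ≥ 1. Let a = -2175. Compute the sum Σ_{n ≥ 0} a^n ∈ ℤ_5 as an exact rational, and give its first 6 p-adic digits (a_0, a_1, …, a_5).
Σ a^n = 1/(1 − a) = 1/2176;  first 6 digits = (1, 0, 3, 2, 0, 3)

v_5(a) = 2 ≥ 1, so the series converges in ℤ_5 to 1/(1 − a) = 1/(1 − (-2175)) = 1/2176. Expand this rational in ℤ_5: compute digits iteratively via d_i = x_i mod 5, x_{i+1} = (x_i − d_i)/5. The first 6 digits are (1, 0, 3, 2, 0, 3).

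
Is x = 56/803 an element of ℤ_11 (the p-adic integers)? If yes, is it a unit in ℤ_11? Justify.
x ∉ ℤ_11 (v_11(x) = -1 < 0)

ℤ_11 = {x ∈ ℚ_11 : v_11(x) ≥ 0} and ℤ_11^× = {x ∈ ℤ_11 : v_11(x) = 0}. Here v_11(56/803) = v_11(num) − v_11(den) = -1; compare against these criteria.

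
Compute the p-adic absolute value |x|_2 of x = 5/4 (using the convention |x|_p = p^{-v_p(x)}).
|5/4|_2 = 4

Step 1 — compute v_2(x) by factoring powers of 2 out of the numerator and denominator: v_2(5/4) = -2. Step 2 — apply |x|_p = p^{-v_p(x)} = 2^{2} = 4.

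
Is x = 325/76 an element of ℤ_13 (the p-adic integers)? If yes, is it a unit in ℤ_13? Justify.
x ∈ ℤ_13 but not a unit; v_13(x) = 1 > 0

ℤ_13 = {x ∈ ℚ_13 : v_13(x) ≥ 0} and ℤ_13^× = {x ∈ ℤ_13 : v_13(x) = 0}. Here v_13(325/76) = v_13(num) − v_13(den) = 1; compare against these criteria.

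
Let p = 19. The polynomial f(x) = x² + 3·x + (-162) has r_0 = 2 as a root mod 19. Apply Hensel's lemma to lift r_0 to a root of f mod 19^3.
r_2 = 2396 (mod 6859)

Hensel: r_{i+1} = r_i − f(r_i)·(f′(r_i))^{-1} mod 19^{i+2}, f′(x) = 2x + 3. Iterate:
  r_0 = 2 (mod 19)
  r_1 = 230 (mod 361)
  r_2 = 2396 (mod 6859)
Final: r = 2396 satisfies f(r) ≡ 0 mod 19^3.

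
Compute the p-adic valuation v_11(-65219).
v_11(-65219) = 3

v_11(n) is the largest exponent k such that 11^k divides n. Factor out: -65219 = -11^3 · 49. (Sign doesn't affect v_p.) So v_11(-65219) = 3.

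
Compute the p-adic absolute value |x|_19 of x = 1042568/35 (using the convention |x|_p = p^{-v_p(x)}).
|1042568/35|_19 = 1/130321

Step 1 — compute v_19(x) by factoring powers of 19 out of the numerator and denominator: v_19(1042568/35) = 4. Step 2 — apply |x|_p = p^{-v_p(x)} = 19^{-4} = 1/130321.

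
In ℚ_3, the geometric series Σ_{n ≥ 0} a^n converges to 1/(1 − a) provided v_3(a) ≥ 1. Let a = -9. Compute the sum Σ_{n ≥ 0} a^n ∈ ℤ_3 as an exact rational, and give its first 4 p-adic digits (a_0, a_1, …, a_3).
Σ a^n = 1/(1 − a) = 1/10;  first 4 digits = (1, 0, 2, 2)

v_3(a) = 2 ≥ 1, so the series converges in ℤ_3 to 1/(1 − a) = 1/(1 − (-9)) = 1/10. Expand this rational in ℤ_3: compute digits iteratively via d_i = x_i mod 3, x_{i+1} = (x_i − d_i)/3. The first 4 digits are (1, 0, 2, 2).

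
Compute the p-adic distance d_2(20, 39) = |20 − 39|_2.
d_2(20, 39) = 1

Step 1 — x − y = 20 − 39 = -19. Step 2 — v_2(-19) = 0 (factor: -19 = −(2^0 · 19); the sign does not affect v_p). Step 3 — |x − y|_2 = 2^{0} = 1.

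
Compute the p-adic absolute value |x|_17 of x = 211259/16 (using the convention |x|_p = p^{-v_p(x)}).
|211259/16|_17 = 1/4913

Step 1 — compute v_17(x) by factoring powers of 17 out of the numerator and denominator: v_17(211259/16) = 3. Step 2 — apply |x|_p = p^{-v_p(x)} = 17^{-3} = 1/4913.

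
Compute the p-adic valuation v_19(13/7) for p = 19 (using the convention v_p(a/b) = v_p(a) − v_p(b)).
v_19(13/7) = 0

Factor powers of 19 from the numerator and denominator of the reduced fraction: 13 = 19^0 · 13 and 7 = 19^0 · 7. Apply v_p(a/b) = v_p(a) − v_p(b): v_19(13/7) = 0 − 0 = 0.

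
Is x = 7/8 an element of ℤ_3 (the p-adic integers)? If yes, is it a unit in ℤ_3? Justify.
x ∈ ℤ_3^× (unit); v_3(x) = 0

ℤ_3 = {x ∈ ℚ_3 : v_3(x) ≥ 0} and ℤ_3^× = {x ∈ ℤ_3 : v_3(x) = 0}. Here v_3(7/8) = v_3(num) − v_3(den) = 0; compare against these criteria.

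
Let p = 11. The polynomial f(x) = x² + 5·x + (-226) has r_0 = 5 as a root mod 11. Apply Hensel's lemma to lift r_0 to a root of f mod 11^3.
r_2 = 775 (mod 1331)

Hensel: r_{i+1} = r_i − f(r_i)·(f′(r_i))^{-1} mod 11^{i+2}, f′(x) = 2x + 5. Iterate:
  r_0 = 5 (mod 11)
  r_1 = 49 (mod 121)
  r_2 = 775 (mod 1331)
Final: r = 775 satisfies f(r) ≡ 0 mod 11^3.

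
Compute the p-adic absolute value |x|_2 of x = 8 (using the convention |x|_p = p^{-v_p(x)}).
|8|_2 = 1/8

Step 1 — compute v_2(x) by factoring powers of 2 out of the numerator and denominator: v_2(8) = 3. Step 2 — apply |x|_p = p^{-v_p(x)} = 2^{-3} = 1/8.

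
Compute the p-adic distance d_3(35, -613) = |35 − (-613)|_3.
d_3(35, -613) = 1/81

Step 1 — x − y = 35 − (-613) = 648. Step 2 — v_3(648) = 4 (factor: 648 = (3^4 · 8); the sign does not affect v_p). Step 3 — |x − y|_3 = 3^{-4} = 1/81.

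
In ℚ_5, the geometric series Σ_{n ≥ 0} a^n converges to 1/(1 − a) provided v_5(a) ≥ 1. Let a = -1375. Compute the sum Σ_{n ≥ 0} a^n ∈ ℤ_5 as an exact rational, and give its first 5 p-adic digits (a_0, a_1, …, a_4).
Σ a^n = 1/(1 − a) = 1/1376;  first 5 digits = (1, 0, 0, 4, 2)

v_5(a) = 3 ≥ 1, so the series converges in ℤ_5 to 1/(1 − a) = 1/(1 − (-1375)) = 1/1376. Expand this rational in ℤ_5: compute digits iteratively via d_i = x_i mod 5, x_{i+1} = (x_i − d_i)/5. The first 5 digits are (1, 0, 0, 4, 2).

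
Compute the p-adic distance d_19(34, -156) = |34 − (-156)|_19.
d_19(34, -156) = 1/19

Step 1 — x − y = 34 − (-156) = 190. Step 2 — v_19(190) = 1 (factor: 190 = (19^1 · 10); the sign does not affect v_p). Step 3 — |x − y|_19 = 19^{-1} = 1/19.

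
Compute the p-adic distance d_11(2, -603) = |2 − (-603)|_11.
d_11(2, -603) = 1/121

Step 1 — x − y = 2 − (-603) = 605. Step 2 — v_11(605) = 2 (factor: 605 = (11^2 · 5); the sign does not affect v_p). Step 3 — |x − y|_11 = 11^{-2} = 1/121.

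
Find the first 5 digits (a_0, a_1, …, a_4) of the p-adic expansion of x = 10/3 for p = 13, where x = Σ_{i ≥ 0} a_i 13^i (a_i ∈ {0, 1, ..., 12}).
(a_0, …, a_4) = (12, 8, 8, 8, 8)

v_13(10/3) = 0 (numerator and denominator both coprime to 13), so x ∈ ℤ_13^×. Compute digits iteratively via a_i = x_i mod 13, x_{i+1} = (x_i − a_i)/13, with x_0 = x:
  x_0 = 10/3;  a_0 = 12;  x_1 = (x_0 − 12)/13 = -2/3
  x_1 = -2/3;  a_1 = 8;  x_2 = (x_1 − 8)/13 = -2/3
  x_2 = -2/3;  a_2 = 8;  x_3 = (x_2 − 8)/13 = -2/3
  x_3 = -2/3;  a_3 = 8;  x_4 = (x_3 − 8)/13 = -2/3
  x_4 = -2/3;  a_4 = 8;  x_5 = (x_4 − 8)/13 = -2/3
Digits: (12, 8, 8, 8, 8).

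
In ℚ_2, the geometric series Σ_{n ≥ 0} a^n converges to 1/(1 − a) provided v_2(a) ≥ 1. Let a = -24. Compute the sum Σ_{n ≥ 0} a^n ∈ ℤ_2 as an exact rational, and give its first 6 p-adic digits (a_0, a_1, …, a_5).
Σ a^n = 1/(1 − a) = 1/25;  first 6 digits = (1, 0, 0, 1, 0, 1)

v_2(a) = 3 ≥ 1, so the series converges in ℤ_2 to 1/(1 − a) = 1/(1 − (-24)) = 1/25. Expand this rational in ℤ_2: compute digits iteratively via d_i = x_i mod 2, x_{i+1} = (x_i − d_i)/2. The first 6 digits are (1, 0, 0, 1, 0, 1).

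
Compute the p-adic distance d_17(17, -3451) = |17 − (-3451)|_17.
d_17(17, -3451) = 1/289

Step 1 — x − y = 17 − (-3451) = 3468. Step 2 — v_17(3468) = 2 (factor: 3468 = (17^2 · 12); the sign does not affect v_p). Step 3 — |x − y|_17 = 17^{-2} = 1/289.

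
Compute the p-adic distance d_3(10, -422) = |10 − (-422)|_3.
d_3(10, -422) = 1/27

Step 1 — x − y = 10 − (-422) = 432. Step 2 — v_3(432) = 3 (factor: 432 = (3^3 · 16); the sign does not affect v_p). Step 3 — |x − y|_3 = 3^{-3} = 1/27.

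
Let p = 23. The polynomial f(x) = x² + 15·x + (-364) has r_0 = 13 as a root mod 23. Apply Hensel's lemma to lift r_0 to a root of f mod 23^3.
r_2 = 13 (mod 12167)

Hensel: r_{i+1} = r_i − f(r_i)·(f′(r_i))^{-1} mod 23^{i+2}, f′(x) = 2x + 15. Iterate:
  r_0 = 13 (mod 23)
  r_1 = 13 (mod 529)
  r_2 = 13 (mod 12167)
Final: r = 13 satisfies f(r) ≡ 0 mod 23^3.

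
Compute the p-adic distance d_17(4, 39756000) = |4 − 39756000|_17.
d_17(4, 39756000) = 1/1419857

Step 1 — x − y = 4 − 39756000 = -39755996. Step 2 — v_17(-39755996) = 5 (factor: -39755996 = −(17^5 · 28); the sign does not affect v_p). Step 3 — |x − y|_17 = 17^{-5} = 1/1419857.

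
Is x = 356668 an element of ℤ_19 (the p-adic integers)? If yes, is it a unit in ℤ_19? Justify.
x ∈ ℤ_19 but not a unit; v_19(x) = 3 > 0

ℤ_19 = {x ∈ ℚ_19 : v_19(x) ≥ 0} and ℤ_19^× = {x ∈ ℤ_19 : v_19(x) = 0}. Here v_19(356668) = v_19(num) − v_19(den) = 3; compare against these criteria.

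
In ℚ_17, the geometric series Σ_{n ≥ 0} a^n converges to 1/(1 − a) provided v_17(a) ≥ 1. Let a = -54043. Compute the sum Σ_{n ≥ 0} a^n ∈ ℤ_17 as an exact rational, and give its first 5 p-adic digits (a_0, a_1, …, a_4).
Σ a^n = 1/(1 − a) = 1/54044;  first 5 digits = (1, 0, 0, 6, 16)

v_17(a) = 3 ≥ 1, so the series converges in ℤ_17 to 1/(1 − a) = 1/(1 − (-54043)) = 1/54044. Expand this rational in ℤ_17: compute digits iteratively via d_i = x_i mod 17, x_{i+1} = (x_i − d_i)/17. The first 5 digits are (1, 0, 0, 6, 16).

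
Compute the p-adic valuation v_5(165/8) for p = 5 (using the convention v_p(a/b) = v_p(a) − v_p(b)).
v_5(165/8) = 1

Factor powers of 5 from the numerator and denominator of the reduced fraction: 165 = 5^1 · 33 and 8 = 5^0 · 8. Apply v_p(a/b) = v_p(a) − v_p(b): v_5(165/8) = 1 − 0 = 1.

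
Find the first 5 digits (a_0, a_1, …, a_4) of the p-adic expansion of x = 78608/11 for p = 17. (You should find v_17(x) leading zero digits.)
(a_0, …, a_4) = (0, 0, 0, 3, 3)

v_17(78608/11) = 3, so a_0 = ... = a_2 = 0. Factor out: x = 17^3 · u with u = 16/11 a unit in ℤ_17. Expand u iteratively via a_{v+i} = u_i mod 17, u_{i+1} = (u_i − a_{v+i})/17:
  u_0 = 16/11;  a_3 = 3;  u_1 = (u_0 − 3)/17 = -1/11
  u_1 = -1/11;  a_4 = 3;  u_2 = (u_1 − 3)/17 = -2/11
Digits: (0, 0, 0, 3, 3).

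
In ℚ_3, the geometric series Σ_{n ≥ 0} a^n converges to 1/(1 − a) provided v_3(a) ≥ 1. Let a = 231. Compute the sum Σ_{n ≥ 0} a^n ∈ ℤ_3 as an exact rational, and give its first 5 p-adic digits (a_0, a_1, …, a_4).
Σ a^n = 1/(1 − a) = -1/230;  first 5 digits = (1, 2, 2, 0, 2)

v_3(a) = 1 ≥ 1, so the series converges in ℤ_3 to 1/(1 − a) = 1/(1 − 231) = -1/230. Expand this rational in ℤ_3: compute digits iteratively via d_i = x_i mod 3, x_{i+1} = (x_i − d_i)/3. The first 5 digits are (1, 2, 2, 0, 2).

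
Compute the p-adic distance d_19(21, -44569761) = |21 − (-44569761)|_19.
d_19(21, -44569761) = 1/2476099

Step 1 — x − y = 21 − (-44569761) = 44569782. Step 2 — v_19(44569782) = 5 (factor: 44569782 = (19^5 · 18); the sign does not affect v_p). Step 3 — |x − y|_19 = 19^{-5} = 1/2476099.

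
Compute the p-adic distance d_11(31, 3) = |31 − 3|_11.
d_11(31, 3) = 1

Step 1 — x − y = 31 − 3 = 28. Step 2 — v_11(28) = 0 (factor: 28 = (11^0 · 28); the sign does not affect v_p). Step 3 — |x − y|_11 = 11^{0} = 1.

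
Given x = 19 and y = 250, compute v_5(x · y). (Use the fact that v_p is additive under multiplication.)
v_5(4750) = 3

v_p(x) = 0 (factor: 19 = 5^0 · 19); v_p(y) = 3 (factor: 250 = 5^3 · 2). Additivity: v_p(xy) = v_p(x) + v_p(y) = 0 + 3 = 3. (Direct check: xy = 4750 = 5^3 · (38).)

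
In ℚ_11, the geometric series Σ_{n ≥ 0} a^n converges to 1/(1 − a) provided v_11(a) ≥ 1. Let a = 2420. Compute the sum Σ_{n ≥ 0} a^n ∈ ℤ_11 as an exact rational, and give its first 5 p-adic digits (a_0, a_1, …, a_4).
Σ a^n = 1/(1 − a) = -1/2419;  first 5 digits = (1, 0, 9, 1, 4)

v_11(a) = 2 ≥ 1, so the series converges in ℤ_11 to 1/(1 − a) = 1/(1 − 2420) = -1/2419. Expand this rational in ℤ_11: compute digits iteratively via d_i = x_i mod 11, x_{i+1} = (x_i − d_i)/11. The first 5 digits are (1, 0, 9, 1, 4).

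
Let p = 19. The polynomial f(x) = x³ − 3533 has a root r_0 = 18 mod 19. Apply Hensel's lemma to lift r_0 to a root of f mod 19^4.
r_3 = 37638 (mod 130321)

Hensel: r_{i+1} = r_i − f(r_i)/f′(r_i) mod 19^{i+2}, where f′(x) = 3x². Iterate:
  r_0 = 18 (mod 19)
  r_1 = 94 (mod 361)
  r_2 = 3343 (mod 6859)
  r_3 = 37638 (mod 130321)
Final: r = 37638 with f(r) ≡ 0 mod 19^4.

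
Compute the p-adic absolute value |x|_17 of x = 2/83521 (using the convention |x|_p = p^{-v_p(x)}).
|2/83521|_17 = 83521

Step 1 — compute v_17(x) by factoring powers of 17 out of the numerator and denominator: v_17(2/83521) = -4. Step 2 — apply |x|_p = p^{-v_p(x)} = 17^{4} = 83521.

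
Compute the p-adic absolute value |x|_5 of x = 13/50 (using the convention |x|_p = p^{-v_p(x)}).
|13/50|_5 = 25

Step 1 — compute v_5(x) by factoring powers of 5 out of the numerator and denominator: v_5(13/50) = -2. Step 2 — apply |x|_p = p^{-v_p(x)} = 5^{2} = 25.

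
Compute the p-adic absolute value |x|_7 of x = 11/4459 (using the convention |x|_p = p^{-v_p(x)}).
|11/4459|_7 = 343

Step 1 — compute v_7(x) by factoring powers of 7 out of the numerator and denominator: v_7(11/4459) = -3. Step 2 — apply |x|_p = p^{-v_p(x)} = 7^{3} = 343.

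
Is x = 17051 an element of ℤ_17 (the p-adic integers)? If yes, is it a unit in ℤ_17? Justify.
x ∈ ℤ_17 but not a unit; v_17(x) = 2 > 0

ℤ_17 = {x ∈ ℚ_17 : v_17(x) ≥ 0} and ℤ_17^× = {x ∈ ℤ_17 : v_17(x) = 0}. Here v_17(17051) = v_17(num) − v_17(den) = 2; compare against these criteria.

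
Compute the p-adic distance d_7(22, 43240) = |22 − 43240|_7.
d_7(22, 43240) = 1/2401

Step 1 — x − y = 22 − 43240 = -43218. Step 2 — v_7(-43218) = 4 (factor: -43218 = −(7^4 · 18); the sign does not affect v_p). Step 3 — |x − y|_7 = 7^{-4} = 1/2401.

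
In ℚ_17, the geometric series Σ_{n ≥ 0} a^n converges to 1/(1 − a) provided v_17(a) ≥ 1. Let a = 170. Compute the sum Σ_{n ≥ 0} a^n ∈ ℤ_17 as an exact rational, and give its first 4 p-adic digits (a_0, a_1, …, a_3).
Σ a^n = 1/(1 − a) = -1/169;  first 4 digits = (1, 10, 15, 2)

v_17(a) = 1 ≥ 1, so the series converges in ℤ_17 to 1/(1 − a) = 1/(1 − 170) = -1/169. Expand this rational in ℤ_17: compute digits iteratively via d_i = x_i mod 17, x_{i+1} = (x_i − d_i)/17. The first 4 digits are (1, 10, 15, 2).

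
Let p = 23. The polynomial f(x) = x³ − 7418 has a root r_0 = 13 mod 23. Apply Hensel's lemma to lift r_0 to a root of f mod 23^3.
r_2 = 473 (mod 12167)

Hensel: r_{i+1} = r_i − f(r_i)/f′(r_i) mod 23^{i+2}, where f′(x) = 3x². Iterate:
  r_0 = 13 (mod 23)
  r_1 = 473 (mod 529)
  r_2 = 473 (mod 12167)
Final: r = 473 with f(r) ≡ 0 mod 23^3.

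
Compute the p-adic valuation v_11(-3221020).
v_11(-3221020) = 5

v_11(n) is the largest exponent k such that 11^k divides n. Factor out: -3221020 = -11^5 · 20. (Sign doesn't affect v_p.) So v_11(-3221020) = 5.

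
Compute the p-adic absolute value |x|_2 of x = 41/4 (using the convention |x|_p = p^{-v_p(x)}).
|41/4|_2 = 4

Step 1 — compute v_2(x) by factoring powers of 2 out of the numerator and denominator: v_2(41/4) = -2. Step 2 — apply |x|_p = p^{-v_p(x)} = 2^{2} = 4.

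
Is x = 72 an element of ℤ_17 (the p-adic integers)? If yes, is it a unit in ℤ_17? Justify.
x ∈ ℤ_17^× (unit); v_17(x) = 0

ℤ_17 = {x ∈ ℚ_17 : v_17(x) ≥ 0} and ℤ_17^× = {x ∈ ℤ_17 : v_17(x) = 0}. Here v_17(72) = v_17(num) − v_17(den) = 0; compare against these criteria.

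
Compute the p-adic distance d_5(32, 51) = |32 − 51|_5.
d_5(32, 51) = 1

Step 1 — x − y = 32 − 51 = -19. Step 2 — v_5(-19) = 0 (factor: -19 = −(5^0 · 19); the sign does not affect v_p). Step 3 — |x − y|_5 = 5^{0} = 1.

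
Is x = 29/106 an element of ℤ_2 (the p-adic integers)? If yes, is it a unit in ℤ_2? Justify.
x ∉ ℤ_2 (v_2(x) = -1 < 0)

ℤ_2 = {x ∈ ℚ_2 : v_2(x) ≥ 0} and ℤ_2^× = {x ∈ ℤ_2 : v_2(x) = 0}. Here v_2(29/106) = v_2(num) − v_2(den) = -1; compare against these criteria.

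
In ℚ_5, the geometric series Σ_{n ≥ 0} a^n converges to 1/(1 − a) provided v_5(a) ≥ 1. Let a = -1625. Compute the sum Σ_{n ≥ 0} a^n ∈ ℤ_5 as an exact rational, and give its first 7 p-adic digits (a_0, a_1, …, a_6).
Σ a^n = 1/(1 − a) = 1/1626;  first 7 digits = (1, 0, 0, 2, 2, 4, 3)

v_5(a) = 3 ≥ 1, so the series converges in ℤ_5 to 1/(1 − a) = 1/(1 − (-1625)) = 1/1626. Expand this rational in ℤ_5: compute digits iteratively via d_i = x_i mod 5, x_{i+1} = (x_i − d_i)/5. The first 7 digits are (1, 0, 0, 2, 2, 4, 3).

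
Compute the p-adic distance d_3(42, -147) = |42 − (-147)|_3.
d_3(42, -147) = 1/27

Step 1 — x − y = 42 − (-147) = 189. Step 2 — v_3(189) = 3 (factor: 189 = (3^3 · 7); the sign does not affect v_p). Step 3 — |x − y|_3 = 3^{-3} = 1/27.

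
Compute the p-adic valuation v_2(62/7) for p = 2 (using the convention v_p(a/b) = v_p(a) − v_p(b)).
v_2(62/7) = 1

Factor powers of 2 from the numerator and denominator of the reduced fraction: 62 = 2^1 · 31 and 7 = 2^0 · 7. Apply v_p(a/b) = v_p(a) − v_p(b): v_2(62/7) = 1 − 0 = 1.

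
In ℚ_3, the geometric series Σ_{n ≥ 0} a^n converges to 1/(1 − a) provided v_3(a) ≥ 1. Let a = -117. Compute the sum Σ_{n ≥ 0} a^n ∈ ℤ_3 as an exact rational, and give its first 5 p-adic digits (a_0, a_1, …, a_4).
Σ a^n = 1/(1 − a) = 1/118;  first 5 digits = (1, 0, 2, 1, 2)

v_3(a) = 2 ≥ 1, so the series converges in ℤ_3 to 1/(1 − a) = 1/(1 − (-117)) = 1/118. Expand this rational in ℤ_3: compute digits iteratively via d_i = x_i mod 3, x_{i+1} = (x_i − d_i)/3. The first 5 digits are (1, 0, 2, 1, 2).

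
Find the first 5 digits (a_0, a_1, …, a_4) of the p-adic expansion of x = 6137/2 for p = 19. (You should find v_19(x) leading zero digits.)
(a_0, …, a_4) = (0, 0, 18, 9, 9)

v_19(6137/2) = 2, so a_0 = ... = a_1 = 0. Factor out: x = 19^2 · u with u = 17/2 a unit in ℤ_19. Expand u iteratively via a_{v+i} = u_i mod 19, u_{i+1} = (u_i − a_{v+i})/19:
  u_0 = 17/2;  a_2 = 18;  u_1 = (u_0 − 18)/19 = -1/2
  u_1 = -1/2;  a_3 = 9;  u_2 = (u_1 − 9)/19 = -1/2
  u_2 = -1/2;  a_4 = 9;  u_3 = (u_2 − 9)/19 = -1/2
Digits: (0, 0, 18, 9, 9).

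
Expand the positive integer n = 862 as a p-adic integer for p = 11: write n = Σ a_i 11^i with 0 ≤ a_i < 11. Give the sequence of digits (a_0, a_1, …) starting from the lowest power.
(a_0, a_1, …) = (4, 1, 7)

Repeated division by 11 gives the digits low-to-high: 862 = 4 + 1·11^1 + 7·11^2. Digit sequence: (4, 1, 7).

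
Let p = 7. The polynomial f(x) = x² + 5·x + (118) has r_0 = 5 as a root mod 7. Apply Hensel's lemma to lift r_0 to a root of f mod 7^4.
r_3 = 1062 (mod 2401)

Hensel: r_{i+1} = r_i − f(r_i)·(f′(r_i))^{-1} mod 7^{i+2}, f′(x) = 2x + 5. Iterate:
  r_0 = 5 (mod 7)
  r_1 = 33 (mod 49)
  r_2 = 33 (mod 343)
  r_3 = 1062 (mod 2401)
Final: r = 1062 satisfies f(r) ≡ 0 mod 7^4.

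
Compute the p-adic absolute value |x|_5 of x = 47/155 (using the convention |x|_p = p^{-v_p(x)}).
|47/155|_5 = 5

Step 1 — compute v_5(x) by factoring powers of 5 out of the numerator and denominator: v_5(47/155) = -1. Step 2 — apply |x|_p = p^{-v_p(x)} = 5^{1} = 5.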